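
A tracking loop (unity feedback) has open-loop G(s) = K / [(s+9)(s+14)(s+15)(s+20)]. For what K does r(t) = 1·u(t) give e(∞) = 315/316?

120

No free integrators in G(s): this is a type 0 system.
K_p = lim_{s→0} G(s) = K / (9·14·15·20) = (1/37800)·K.
e_ss = 1/(1 + K_p) = 315/316 ⇒ 1 + (1/37800)·K = 316/315 ⇒ K = 120.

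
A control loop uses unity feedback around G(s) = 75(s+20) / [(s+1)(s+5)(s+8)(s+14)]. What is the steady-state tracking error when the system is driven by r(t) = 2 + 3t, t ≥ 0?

infinity

No free integrators in G(s): this is a type 0 system. By superposition:
  • 2: e_ss = 2/(1+K_p) with K_p=75/28 → 56/103.
  • 3t: a type-0 system cannot track it, e_ss → ∞.
The unbounded component dominates.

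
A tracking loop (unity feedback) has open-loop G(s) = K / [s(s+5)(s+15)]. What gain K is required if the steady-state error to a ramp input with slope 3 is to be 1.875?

120

System type = 1 (one pole at s=0).
K_v = lim_{s→0} s·G(s) = K / (5·15) = (1/75)·K.
e_ss = 3/K_v = 1.875 ⇒ K_v = 1.6 ⇒ K = 1.6/(1/75) = 120.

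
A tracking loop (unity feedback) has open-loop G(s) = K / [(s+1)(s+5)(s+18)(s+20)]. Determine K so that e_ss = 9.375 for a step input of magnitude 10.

System type = 0 (no poles at s=0).
K_p = lim_{s→0} G(s) = K / (1·5·18·20) = (1/1800)·K.
e_ss = 10/(1 + K_p) = 9.375 ⇒ 1 + (1/1800)·K = 16/15 ⇒ K = 120.

120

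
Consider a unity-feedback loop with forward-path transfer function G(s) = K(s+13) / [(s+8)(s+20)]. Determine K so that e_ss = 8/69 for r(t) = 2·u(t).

System type = 0 (no poles at s=0).
K_p = lim_{s→0} G(s) = K·13 / (8·20) = (13/160)·K.
e_ss = 2/(1 + K_p) = 8/69 ⇒ 1 + (13/160)·K = 17.25 ⇒ K = 200.

200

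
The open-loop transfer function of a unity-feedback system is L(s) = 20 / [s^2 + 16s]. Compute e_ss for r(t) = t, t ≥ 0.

Lowest-order denominator term is 16s, so the open loop has 1 pole at the origin → type 1 system.
K_v = lim_{s→0} s·L(s) = 20 / 16 = 1.25.
e_ss = 1/K_v = 1/1.25 = 0.8.

0.8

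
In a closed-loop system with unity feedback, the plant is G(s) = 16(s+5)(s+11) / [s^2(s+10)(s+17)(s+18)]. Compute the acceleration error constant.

44/153

The open loop has two poles at the origin → type 2 system.
K_a = lim_{s→0} s^2·G(s) = 16·5·11 / (10·17·18) = 44/153.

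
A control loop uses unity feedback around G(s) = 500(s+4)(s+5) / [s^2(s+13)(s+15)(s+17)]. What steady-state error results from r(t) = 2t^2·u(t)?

System type = 2 (two poles at s=0).
K_a = lim_{s→0} s^2·G(s) = 500·4·5 / (13·15·17) = 2000/663.
r(t) = 2t^2 gives R(s) = 4/s^3.
e_ss = 4/K_a = 4/(2000/663) = 1.326.

1.326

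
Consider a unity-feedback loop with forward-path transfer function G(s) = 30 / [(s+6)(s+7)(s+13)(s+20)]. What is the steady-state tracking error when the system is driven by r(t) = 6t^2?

infinity

No free integrators in G(s): this is a type 0 system.
K_a = lim_{s→0} s^2·G(s) = 0; the steady-state error to this parabolic input grows without bound.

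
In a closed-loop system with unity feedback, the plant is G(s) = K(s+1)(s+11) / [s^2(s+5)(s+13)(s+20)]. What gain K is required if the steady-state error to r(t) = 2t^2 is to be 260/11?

The open loop has two poles at the origin → type 2 system.
K_a = lim_{s→0} s^2·G(s) = K·1·11 / (5·13·20) = (11/1300)·K.
e_ss = 4/K_a = 260/11 ⇒ K_a = 11/65 ⇒ K = (11/65)/(11/1300) = 20.

20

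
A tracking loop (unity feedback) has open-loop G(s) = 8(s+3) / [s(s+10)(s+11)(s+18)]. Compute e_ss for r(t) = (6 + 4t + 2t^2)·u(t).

One free integrator in G(s): this is a type 1 system. By superposition:
  • 6: tracked with zero error.
  • 4t: e_ss = 4/K_v with K_v=2/165 → 330.
  • 2t^2: a type-1 system cannot track it, e_ss → ∞.
The unbounded component dominates.

infinity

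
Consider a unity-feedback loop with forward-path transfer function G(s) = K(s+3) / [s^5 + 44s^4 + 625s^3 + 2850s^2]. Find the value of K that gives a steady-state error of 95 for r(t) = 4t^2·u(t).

80

The denominator has no term below 2850s^2 — 2 poles at s=0, type 2.
K_a = lim_{s→0} s^2·G(s) = K·3 / 2850 = (1/950)·K.
e_ss = 8/K_a = 95 ⇒ K_a = 8/95 ⇒ K = (8/95)/(1/950) = 80.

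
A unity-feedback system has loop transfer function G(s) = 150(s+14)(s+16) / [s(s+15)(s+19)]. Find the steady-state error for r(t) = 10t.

One free integrator in G(s): this is a type 1 system.
K_v = lim_{s→0} s·G(s) = 150·14·16 / (15·19) = 2240/19.
e_ss = 10/K_v = 10/(2240/19) = 19/224.

19/224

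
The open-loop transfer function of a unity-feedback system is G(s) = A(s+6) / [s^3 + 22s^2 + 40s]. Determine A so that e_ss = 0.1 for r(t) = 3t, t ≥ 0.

200

The denominator has no term below 40s — 1 pole at s=0, type 1.
K_v = lim_{s→0} s·G(s) = A·6 / 40 = 0.15·A.
e_ss = 3/K_v = 0.1 ⇒ K_v = 30 ⇒ A = 30/0.15 = 200.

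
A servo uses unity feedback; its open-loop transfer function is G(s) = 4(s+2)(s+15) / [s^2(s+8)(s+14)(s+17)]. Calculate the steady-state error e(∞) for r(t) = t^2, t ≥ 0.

476/15

System type = 2 (two poles at s=0).
K_a = lim_{s→0} s^2·G(s) = 4·2·15 / (8·14·17) = 15/238.
r(t) = t^2 gives R(s) = 2/s^3.
e_ss = 2/K_a = 2/(15/238) = 476/15.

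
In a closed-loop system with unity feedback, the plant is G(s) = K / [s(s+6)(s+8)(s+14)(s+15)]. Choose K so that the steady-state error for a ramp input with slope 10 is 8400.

G(s) has one factor of s in the denominator, so the system is type 1.
K_v = lim_{s→0} s·G(s) = K / (6·8·14·15) = (1/10080)·K.
e_ss = 10/K_v = 8400 ⇒ K_v = 1/840 ⇒ K = (1/840)/(1/10080) = 12.

12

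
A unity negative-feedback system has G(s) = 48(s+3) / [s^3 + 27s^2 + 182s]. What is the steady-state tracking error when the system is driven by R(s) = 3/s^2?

91/24

The denominator has no term below 182s — 1 pole at s=0, type 1.
K_v = lim_{s→0} s·G(s) = 48·3 / 182 = 72/91.
e_ss = 3/K_v = 3/(72/91) = 91/24.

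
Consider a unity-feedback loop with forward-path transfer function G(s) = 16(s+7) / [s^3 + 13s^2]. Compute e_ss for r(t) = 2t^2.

13/28

Lowest-order denominator term is 13s^2, so the open loop has 2 poles at the origin → type 2 system.
K_a = lim_{s→0} s^2·G(s) = 16·7 / 13 = 112/13.
r(t) = 2t^2 gives R(s) = 4/s^3.
e_ss = 4/K_a = 4/(112/13) = 13/28.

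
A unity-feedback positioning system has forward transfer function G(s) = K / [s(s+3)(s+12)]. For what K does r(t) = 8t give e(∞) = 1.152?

250

System type = 1 (one pole at s=0).
K_v = lim_{s→0} s·G(s) = K / (3·12) = (1/36)·K.
e_ss = 8/K_v = 1.152 ⇒ K_v = 125/18 ⇒ K = (125/18)/(1/36) = 250.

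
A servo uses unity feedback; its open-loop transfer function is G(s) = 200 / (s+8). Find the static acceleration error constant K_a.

0

G(s) has no factors of s in the denominator, so the system is type 0.
K_a = lim_{s→0} s^2·G(s) = 0 (the extra factor of s kills the finite limit).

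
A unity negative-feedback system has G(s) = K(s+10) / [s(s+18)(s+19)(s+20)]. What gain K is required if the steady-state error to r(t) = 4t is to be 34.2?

One free integrator in G(s): this is a type 1 system.
K_v = lim_{s→0} s·G(s) = K·10 / (18·19·20) = (1/684)·K.
e_ss = 4/K_v = 34.2 ⇒ K_v = 20/171 ⇒ K = (20/171)/(1/684) = 80.

80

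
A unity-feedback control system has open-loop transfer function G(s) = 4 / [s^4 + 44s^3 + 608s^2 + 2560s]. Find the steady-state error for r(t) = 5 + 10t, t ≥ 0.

Lowest-order denominator term is 2560s, so the open loop has 1 pole at the origin → type 1 system. By superposition:
  • 5: tracked with zero error.
  • 10t: e_ss = 10/K_v with K_v=1/640 → 6400.
Total e_ss = 6400.

6400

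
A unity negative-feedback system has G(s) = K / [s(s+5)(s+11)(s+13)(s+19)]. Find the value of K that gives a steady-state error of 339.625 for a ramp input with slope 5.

200

One free integrator in G(s): this is a type 1 system.
K_v = lim_{s→0} s·G(s) = K / (5·11·13·19) = (1/13585)·K.
e_ss = 5/K_v = 339.625 ⇒ K_v = 40/2717 ⇒ K = (40/2717)/(1/13585) = 200.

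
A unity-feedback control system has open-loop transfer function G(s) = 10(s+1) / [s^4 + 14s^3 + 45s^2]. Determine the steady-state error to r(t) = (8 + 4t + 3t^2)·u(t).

The denominator has no term below 45s^2 — 2 poles at s=0, type 2. Treating each term separately:
  • 8: tracked with zero error.
  • 4t: tracked with zero error.
  • 3t^2: e_ss = 6/K_a with K_a=2/9 → 27.
Total e_ss = 27.

27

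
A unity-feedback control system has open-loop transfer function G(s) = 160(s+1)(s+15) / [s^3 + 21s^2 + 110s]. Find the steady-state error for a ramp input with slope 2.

The denominator has no term below 110s — 1 pole at s=0, type 1.
K_v = lim_{s→0} s·G(s) = 160·1·15 / 110 = 240/11.
e_ss = 2/K_v = 2/(240/11) = 11/120.

11/120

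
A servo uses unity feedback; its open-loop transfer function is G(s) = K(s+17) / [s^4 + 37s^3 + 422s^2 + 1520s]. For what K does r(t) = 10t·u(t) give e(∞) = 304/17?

50

Lowest-order denominator term is 1520s, so the open loop has 1 pole at the origin → type 1 system.
K_v = lim_{s→0} s·G(s) = K·17 / 1520 = (17/1520)·K.
e_ss = 10/K_v = 304/17 ⇒ K_v = 85/152 ⇒ K = (85/152)/(17/1520) = 50.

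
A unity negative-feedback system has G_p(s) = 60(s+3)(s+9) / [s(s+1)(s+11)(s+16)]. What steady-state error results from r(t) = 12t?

176/135

G_p(s) has one factor of s in the denominator, so the system is type 1.
K_v = lim_{s→0} s·G_p(s) = 60·3·9 / (1·11·16) = 405/44.
e_ss = 12/K_v = 12/(405/44) = 176/135.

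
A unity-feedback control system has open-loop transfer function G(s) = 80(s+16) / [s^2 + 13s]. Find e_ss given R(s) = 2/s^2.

Factoring s from the denominator leaves a polynomial with constant term 13, so the system is type 1.
K_v = lim_{s→0} s·G(s) = 80·16 / 13 = 1280/13.
e_ss = 2/K_v = 2/(1280/13) = 13/640.

13/640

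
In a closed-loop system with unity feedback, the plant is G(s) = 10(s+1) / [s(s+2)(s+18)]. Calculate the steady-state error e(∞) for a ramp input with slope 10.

36

G(s) has one factor of s in the denominator, so the system is type 1.
K_v = lim_{s→0} s·G(s) = 10·1 / (2·18) = 5/18.
e_ss = 10/K_v = 10/(5/18) = 36.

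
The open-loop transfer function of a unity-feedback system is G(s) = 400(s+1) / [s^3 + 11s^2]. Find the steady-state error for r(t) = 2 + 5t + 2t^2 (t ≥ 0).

0.11

Factoring s^2 from the denominator leaves a polynomial with constant term 11, so the system is type 2. By superposition:
  • 2: tracked with zero error.
  • 5t: tracked with zero error.
  • 2t^2: e_ss = 4/K_a with K_a=400/11 → 0.11.
Total e_ss = 0.11.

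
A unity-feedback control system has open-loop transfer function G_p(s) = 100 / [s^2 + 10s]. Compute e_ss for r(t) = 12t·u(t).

1.2

Lowest-order denominator term is 10s, so the open loop has 1 pole at the origin → type 1 system.
K_v = lim_{s→0} s·G_p(s) = 100 / 10 = 10.
e_ss = 12/K_v = 12/10 = 1.2.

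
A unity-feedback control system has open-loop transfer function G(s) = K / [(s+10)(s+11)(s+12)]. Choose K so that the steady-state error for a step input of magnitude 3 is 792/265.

G(s) has no factors of s in the denominator, so the system is type 0.
K_p = lim_{s→0} G(s) = K / (10·11·12) = (1/1320)·K.
e_ss = 3/(1 + K_p) = 792/265 ⇒ 1 + (1/1320)·K = 265/264 ⇒ K = 5.

5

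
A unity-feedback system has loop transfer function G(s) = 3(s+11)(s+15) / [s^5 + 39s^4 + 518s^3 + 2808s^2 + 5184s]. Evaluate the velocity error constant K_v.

Factoring s from the denominator leaves a polynomial with constant term 5184, so the system is type 1.
K_v = lim_{s→0} s·G(s) = 3·11·15 / 5184 = 55/576.

55/576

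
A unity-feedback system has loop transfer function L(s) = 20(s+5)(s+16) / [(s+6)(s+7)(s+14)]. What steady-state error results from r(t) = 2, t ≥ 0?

No free integrators in L(s): this is a type 0 system.
K_p = lim_{s→0} L(s) = 20·5·16 / (6·7·14) = 400/147.
e_ss = 2/(1 + K_p) = 2/(547/147) = 294/547.

294/547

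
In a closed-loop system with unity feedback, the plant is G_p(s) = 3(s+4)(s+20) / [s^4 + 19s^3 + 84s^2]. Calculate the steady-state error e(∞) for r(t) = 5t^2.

Lowest-order denominator term is 84s^2, so the open loop has 2 poles at the origin → type 2 system.
K_a = lim_{s→0} s^2·G_p(s) = 3·4·20 / 84 = 20/7.
r(t) = 5t^2 gives R(s) = 10/s^3.
e_ss = 10/K_a = 10/(20/7) = 3.5.

3.5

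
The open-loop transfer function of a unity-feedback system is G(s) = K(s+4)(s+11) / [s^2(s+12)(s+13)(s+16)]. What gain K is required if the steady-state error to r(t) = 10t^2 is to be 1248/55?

50

System type = 2 (two poles at s=0).
K_a = lim_{s→0} s^2·G(s) = K·4·11 / (12·13·16) = (11/624)·K.
e_ss = 20/K_a = 1248/55 ⇒ K_a = 275/312 ⇒ K = (275/312)/(11/624) = 50.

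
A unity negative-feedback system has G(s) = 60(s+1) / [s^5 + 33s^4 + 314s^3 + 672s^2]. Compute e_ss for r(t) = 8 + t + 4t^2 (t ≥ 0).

89.6

Factoring s^2 from the denominator leaves a polynomial with constant term 672, so the system is type 2. Taking each input component in turn:
  • 8: tracked with zero error.
  • t: tracked with zero error.
  • 4t^2: e_ss = 8/K_a with K_a=5/56 → 89.6.
Total e_ss = 89.6.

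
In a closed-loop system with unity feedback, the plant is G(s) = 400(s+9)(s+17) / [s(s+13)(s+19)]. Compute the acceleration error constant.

The open loop has one pole at the origin → type 1 system.
K_a = lim_{s→0} s^2·G(s) = 0 (the extra factor of s kills the finite limit).

0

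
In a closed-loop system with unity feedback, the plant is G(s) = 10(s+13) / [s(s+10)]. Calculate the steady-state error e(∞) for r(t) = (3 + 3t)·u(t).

System type = 1 (one pole at s=0). Treating each term separately:
  • 3: tracked with zero error.
  • 3t: e_ss = 3/K_v with K_v=13 → 3/13.
Total e_ss = 3/13.

3/13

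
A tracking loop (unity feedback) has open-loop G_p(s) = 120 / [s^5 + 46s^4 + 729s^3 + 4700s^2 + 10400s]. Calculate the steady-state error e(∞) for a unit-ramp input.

260/3

Lowest-order denominator term is 10400s, so the open loop has 1 pole at the origin → type 1 system.
K_v = lim_{s→0} s·G_p(s) = 120 / 10400 = 3/260.
e_ss = 1/K_v = 1/(3/260) = 260/3.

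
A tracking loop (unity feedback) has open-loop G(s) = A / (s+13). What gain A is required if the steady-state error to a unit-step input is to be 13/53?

40

No free integrators in G(s): this is a type 0 system.
K_p = lim_{s→0} G(s) = A / (13) = (1/13)·A.
e_ss = 1/(1 + K_p) = 13/53 ⇒ 1 + (1/13)·A = 53/13 ⇒ A = 40.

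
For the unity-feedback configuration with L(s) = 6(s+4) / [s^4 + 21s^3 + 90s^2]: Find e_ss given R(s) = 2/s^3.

7.5

The denominator has no term below 90s^2 — 2 poles at s=0, type 2.
K_a = lim_{s→0} s^2·L(s) = 6·4 / 90 = 4/15.
r(t) = t^2 gives R(s) = 2/s^3.
e_ss = 2/K_a = 2/(4/15) = 7.5.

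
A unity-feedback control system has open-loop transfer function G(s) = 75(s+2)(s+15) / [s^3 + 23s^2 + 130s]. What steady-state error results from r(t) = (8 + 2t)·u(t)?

26/225

Lowest-order denominator term is 130s, so the open loop has 1 pole at the origin → type 1 system. By superposition:
  • 8: tracked with zero error.
  • 2t: e_ss = 2/K_v with K_v=225/13 → 26/225.
Total e_ss = 26/225.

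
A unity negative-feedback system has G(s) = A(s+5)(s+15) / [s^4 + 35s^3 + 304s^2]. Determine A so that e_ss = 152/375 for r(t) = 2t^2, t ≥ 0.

Lowest-order denominator term is 304s^2, so the open loop has 2 poles at the origin → type 2 system.
K_a = lim_{s→0} s^2·G(s) = A·5·15 / 304 = (75/304)·A.
e_ss = 4/K_a = 152/375 ⇒ K_a = 375/38 ⇒ A = (375/38)/(75/304) = 40.

40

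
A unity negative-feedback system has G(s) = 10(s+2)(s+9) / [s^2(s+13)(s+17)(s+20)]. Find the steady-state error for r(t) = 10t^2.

4420/9

System type = 2 (two poles at s=0).
K_a = lim_{s→0} s^2·G(s) = 10·2·9 / (13·17·20) = 9/221.
r(t) = 10t^2 gives R(s) = 20/s^3.
e_ss = 20/K_a = 20/(9/221) = 4420/9.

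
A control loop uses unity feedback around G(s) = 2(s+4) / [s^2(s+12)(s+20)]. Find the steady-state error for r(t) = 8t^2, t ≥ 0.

480

Two free integrators in G(s): this is a type 2 system.
K_a = lim_{s→0} s^2·G(s) = 2·4 / (12·20) = 1/30.
r(t) = 8t^2 gives R(s) = 16/s^3.
e_ss = 16/K_a = 16/(1/30) = 480.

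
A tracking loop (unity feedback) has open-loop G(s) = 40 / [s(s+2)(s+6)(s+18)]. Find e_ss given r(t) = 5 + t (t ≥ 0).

One free integrator in G(s): this is a type 1 system. By superposition:
  • 5: tracked with zero error.
  • t: e_ss = 1/K_v with K_v=5/27 → 5.4.
Total e_ss = 5.4.

5.4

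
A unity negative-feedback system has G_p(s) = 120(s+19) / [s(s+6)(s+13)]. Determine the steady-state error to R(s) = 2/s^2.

System type = 1 (one pole at s=0).
K_v = lim_{s→0} s·G_p(s) = 120·19 / (6·13) = 380/13.
e_ss = 2/K_v = 2/(380/13) = 13/190.

13/190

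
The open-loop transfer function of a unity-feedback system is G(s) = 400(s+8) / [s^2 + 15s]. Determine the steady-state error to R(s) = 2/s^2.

Factoring s from the denominator leaves a polynomial with constant term 15, so the system is type 1.
K_v = lim_{s→0} s·G(s) = 400·8 / 15 = 640/3.
e_ss = 2/K_v = 2/(640/3) = 3/320.

3/320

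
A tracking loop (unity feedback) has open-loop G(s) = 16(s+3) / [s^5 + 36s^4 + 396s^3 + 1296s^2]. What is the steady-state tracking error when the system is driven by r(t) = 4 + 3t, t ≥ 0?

0

Factoring s^2 from the denominator leaves a polynomial with constant term 1296, so the system is type 2. Treating each term separately:
  • 4: tracked with zero error.
  • 3t: tracked with zero error.
Total e_ss = 0.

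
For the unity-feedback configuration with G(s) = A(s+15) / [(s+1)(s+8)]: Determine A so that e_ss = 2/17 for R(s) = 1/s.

System type = 0 (no poles at s=0).
K_p = lim_{s→0} G(s) = A·15 / (1·8) = 1.875·A.
e_ss = 1/(1 + K_p) = 2/17 ⇒ 1 + 1.875·A = 8.5 ⇒ A = 4.

4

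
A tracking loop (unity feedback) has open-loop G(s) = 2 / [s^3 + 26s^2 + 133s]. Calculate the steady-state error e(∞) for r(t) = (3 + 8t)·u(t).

532

The denominator has no term below 133s — 1 pole at s=0, type 1. Treating each term separately:
  • 3: tracked with zero error.
  • 8t: e_ss = 8/K_v with K_v=2/133 → 532.
Total e_ss = 532.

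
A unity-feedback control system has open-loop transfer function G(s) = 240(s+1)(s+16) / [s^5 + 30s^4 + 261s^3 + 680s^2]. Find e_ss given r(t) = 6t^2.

2.125

Lowest-order denominator term is 680s^2, so the open loop has 2 poles at the origin → type 2 system.
K_a = lim_{s→0} s^2·G(s) = 240·1·16 / 680 = 96/17.
r(t) = 6t^2 gives R(s) = 12/s^3.
e_ss = 12/K_a = 12/(96/17) = 2.125.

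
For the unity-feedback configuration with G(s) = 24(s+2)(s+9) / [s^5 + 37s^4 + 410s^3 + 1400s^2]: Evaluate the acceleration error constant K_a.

Factoring s^2 from the denominator leaves a polynomial with constant term 1400, so the system is type 2.
K_a = lim_{s→0} s^2·G(s) = 24·2·9 / 1400 = 54/175.

54/175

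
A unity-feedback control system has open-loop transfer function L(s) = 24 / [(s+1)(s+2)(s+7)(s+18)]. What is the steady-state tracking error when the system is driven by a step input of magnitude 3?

No free integrators in L(s): this is a type 0 system.
K_p = lim_{s→0} L(s) = 24 / (1·2·7·18) = 2/21.
e_ss = 3/(1 + K_p) = 3/(23/21) = 63/23.

63/23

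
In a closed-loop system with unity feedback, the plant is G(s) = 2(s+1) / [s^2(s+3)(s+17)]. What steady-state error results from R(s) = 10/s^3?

The open loop has two poles at the origin → type 2 system.
K_a = lim_{s→0} s^2·G(s) = 2·1 / (3·17) = 2/51.
r(t) = 5t^2 gives R(s) = 10/s^3.
e_ss = 10/K_a = 10/(2/51) = 255.

255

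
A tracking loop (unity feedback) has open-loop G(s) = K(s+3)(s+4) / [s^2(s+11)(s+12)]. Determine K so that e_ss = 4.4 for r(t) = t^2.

Two free integrators in G(s): this is a type 2 system.
K_a = lim_{s→0} s^2·G(s) = K·3·4 / (11·12) = (1/11)·K.
e_ss = 2/K_a = 4.4 ⇒ K_a = 5/11 ⇒ K = (5/11)/(1/11) = 5.

5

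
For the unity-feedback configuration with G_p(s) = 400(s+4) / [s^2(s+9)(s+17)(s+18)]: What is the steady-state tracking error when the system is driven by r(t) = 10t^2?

34.425

G_p(s) has two factors of s in the denominator, so the system is type 2.
K_a = lim_{s→0} s^2·G_p(s) = 400·4 / (9·17·18) = 800/1377.
r(t) = 10t^2 gives R(s) = 20/s^3.
e_ss = 20/K_a = 20/(800/1377) = 34.425.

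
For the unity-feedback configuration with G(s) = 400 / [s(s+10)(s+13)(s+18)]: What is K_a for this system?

0

The open loop has one pole at the origin → type 1 system.
K_a = lim_{s→0} s^2·G(s) = 0 (the extra factor of s kills the finite limit).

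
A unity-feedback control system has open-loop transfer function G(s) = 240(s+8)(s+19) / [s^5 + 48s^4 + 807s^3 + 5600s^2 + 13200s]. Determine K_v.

152/55

Lowest-order denominator term is 13200s, so the open loop has 1 pole at the origin → type 1 system.
K_v = lim_{s→0} s·G(s) = 240·8·19 / 13200 = 152/55.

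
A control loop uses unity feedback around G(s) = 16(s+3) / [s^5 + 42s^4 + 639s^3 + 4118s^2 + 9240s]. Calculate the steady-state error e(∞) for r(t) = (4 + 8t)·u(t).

The denominator has no term below 9240s — 1 pole at s=0, type 1. Treating each term separately:
  • 4: tracked with zero error.
  • 8t: e_ss = 8/K_v with K_v=2/385 → 1540.
Total e_ss = 1540.

1540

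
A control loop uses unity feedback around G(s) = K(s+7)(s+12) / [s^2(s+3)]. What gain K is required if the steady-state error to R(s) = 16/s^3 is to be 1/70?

System type = 2 (two poles at s=0).
K_a = lim_{s→0} s^2·G(s) = K·7·12 / (3) = 28·K.
e_ss = 16/K_a = 1/70 ⇒ K_a = 1120 ⇒ K = 1120/28 = 40.

40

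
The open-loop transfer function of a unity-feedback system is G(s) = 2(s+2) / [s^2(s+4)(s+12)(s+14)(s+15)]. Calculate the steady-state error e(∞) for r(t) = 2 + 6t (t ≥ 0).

Two free integrators in G(s): this is a type 2 system. Treating each term separately:
  • 2: tracked with zero error.
  • 6t: tracked with zero error.
Total e_ss = 0.

0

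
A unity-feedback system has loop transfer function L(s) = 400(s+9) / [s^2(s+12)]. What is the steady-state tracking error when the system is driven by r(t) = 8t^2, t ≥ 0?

4/75

Two free integrators in L(s): this is a type 2 system.
K_a = lim_{s→0} s^2·L(s) = 400·9 / (12) = 300.
r(t) = 8t^2 gives R(s) = 16/s^3.
e_ss = 16/K_a = 16/300 = 4/75.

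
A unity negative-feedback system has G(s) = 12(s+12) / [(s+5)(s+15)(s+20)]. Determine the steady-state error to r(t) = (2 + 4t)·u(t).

infinity

G(s) has no factors of s in the denominator, so the system is type 0. Treating each term separately:
  • 2: e_ss = 2/(1+K_p) with K_p=0.096 → 250/137.
  • 4t: a type-0 system cannot track it, e_ss → ∞.
The unbounded component dominates.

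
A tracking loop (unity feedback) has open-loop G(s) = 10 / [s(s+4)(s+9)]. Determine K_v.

5/18

The open loop has one pole at the origin → type 1 system.
K_v = lim_{s→0} s·G(s) = 10 / (4·9) = 5/18.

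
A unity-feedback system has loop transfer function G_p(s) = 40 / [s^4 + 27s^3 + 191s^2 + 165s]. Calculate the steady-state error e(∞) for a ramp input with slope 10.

Factoring s from the denominator leaves a polynomial with constant term 165, so the system is type 1.
K_v = lim_{s→0} s·G_p(s) = 40 / 165 = 8/33.
e_ss = 10/K_v = 10/(8/33) = 41.25.

41.25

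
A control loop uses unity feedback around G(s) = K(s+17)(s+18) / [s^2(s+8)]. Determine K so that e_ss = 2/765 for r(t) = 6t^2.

120

Two free integrators in G(s): this is a type 2 system.
K_a = lim_{s→0} s^2·G(s) = K·17·18 / (8) = 38.25·K.
e_ss = 12/K_a = 2/765 ⇒ K_a = 4590 ⇒ K = 4590/38.25 = 120.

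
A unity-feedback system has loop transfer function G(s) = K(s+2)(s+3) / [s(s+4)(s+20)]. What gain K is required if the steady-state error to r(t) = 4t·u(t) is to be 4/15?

The open loop has one pole at the origin → type 1 system.
K_v = lim_{s→0} s·G(s) = K·2·3 / (4·20) = 0.075·K.
e_ss = 4/K_v = 4/15 ⇒ K_v = 15 ⇒ K = 15/0.075 = 200.

200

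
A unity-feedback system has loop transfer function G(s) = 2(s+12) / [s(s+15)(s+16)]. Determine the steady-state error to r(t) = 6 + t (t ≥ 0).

10

System type = 1 (one pole at s=0). Taking each input component in turn:
  • 6: tracked with zero error.
  • t: e_ss = 1/K_v with K_v=0.1 → 10.
Total e_ss = 10.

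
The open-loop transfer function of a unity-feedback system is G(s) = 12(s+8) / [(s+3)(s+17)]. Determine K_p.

32/17

G(s) has no factors of s in the denominator, so the system is type 0.
K_p = lim_{s→0} G(s) = 12·8 / (3·17) = 32/17.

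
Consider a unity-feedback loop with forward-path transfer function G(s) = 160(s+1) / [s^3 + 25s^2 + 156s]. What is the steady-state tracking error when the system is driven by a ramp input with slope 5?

The denominator has no term below 156s — 1 pole at s=0, type 1.
K_v = lim_{s→0} s·G(s) = 160·1 / 156 = 40/39.
e_ss = 5/K_v = 5/(40/39) = 4.875.

4.875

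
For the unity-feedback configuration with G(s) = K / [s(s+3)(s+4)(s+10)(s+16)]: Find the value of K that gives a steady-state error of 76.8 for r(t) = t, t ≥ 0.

G(s) has one factor of s in the denominator, so the system is type 1.
K_v = lim_{s→0} s·G(s) = K / (3·4·10·16) = (1/1920)·K.
e_ss = 1/K_v = 76.8 ⇒ K_v = 5/384 ⇒ K = (5/384)/(1/1920) = 25.

25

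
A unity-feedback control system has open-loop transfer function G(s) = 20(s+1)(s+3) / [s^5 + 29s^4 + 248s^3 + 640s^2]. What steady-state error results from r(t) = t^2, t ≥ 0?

64/3

Lowest-order denominator term is 640s^2, so the open loop has 2 poles at the origin → type 2 system.
K_a = lim_{s→0} s^2·G(s) = 20·1·3 / 640 = 3/32.
r(t) = t^2 gives R(s) = 2/s^3.
e_ss = 2/K_a = 2/(3/32) = 64/3.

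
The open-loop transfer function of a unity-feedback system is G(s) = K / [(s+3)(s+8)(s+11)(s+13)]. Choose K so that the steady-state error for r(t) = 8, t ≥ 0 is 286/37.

The open loop has no poles at the origin → type 0 system.
K_p = lim_{s→0} G(s) = K / (3·8·11·13) = (1/3432)·K.
e_ss = 8/(1 + K_p) = 286/37 ⇒ 1 + (1/3432)·K = 148/143 ⇒ K = 120.

120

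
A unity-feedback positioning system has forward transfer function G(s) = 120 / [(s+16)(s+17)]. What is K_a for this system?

0

G(s) has no factors of s in the denominator, so the system is type 0.
K_a = lim_{s→0} s^2·G(s) = 0 (the extra factor of s kills the finite limit).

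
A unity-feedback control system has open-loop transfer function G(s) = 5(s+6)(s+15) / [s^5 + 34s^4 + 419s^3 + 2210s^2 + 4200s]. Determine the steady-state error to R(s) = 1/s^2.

Lowest-order denominator term is 4200s, so the open loop has 1 pole at the origin → type 1 system.
K_v = lim_{s→0} s·G(s) = 5·6·15 / 4200 = 3/28.
e_ss = 1/K_v = 1/(3/28) = 28/3.

28/3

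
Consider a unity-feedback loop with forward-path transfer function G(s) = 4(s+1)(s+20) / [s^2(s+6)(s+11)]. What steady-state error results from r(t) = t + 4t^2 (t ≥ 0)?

6.6

G(s) has two factors of s in the denominator, so the system is type 2. Taking each input component in turn:
  • t: tracked with zero error.
  • 4t^2: e_ss = 8/K_a with K_a=40/33 → 6.6.
Total e_ss = 6.6.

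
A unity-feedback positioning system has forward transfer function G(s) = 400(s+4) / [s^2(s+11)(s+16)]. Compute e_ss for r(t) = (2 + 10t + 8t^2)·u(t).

1.76

System type = 2 (two poles at s=0). Taking each input component in turn:
  • 2: tracked with zero error.
  • 10t: tracked with zero error.
  • 8t^2: e_ss = 16/K_a with K_a=100/11 → 1.76.
Total e_ss = 1.76.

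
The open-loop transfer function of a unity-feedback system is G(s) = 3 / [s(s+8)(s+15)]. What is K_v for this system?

G(s) has one factor of s in the denominator, so the system is type 1.
K_v = lim_{s→0} s·G(s) = 3 / (8·15) = 0.025.

0.025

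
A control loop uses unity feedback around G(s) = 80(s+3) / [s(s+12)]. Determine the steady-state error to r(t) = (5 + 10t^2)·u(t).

infinity

The open loop has one pole at the origin → type 1 system. Treating each term separately:
  • 5: tracked with zero error.
  • 10t^2: a type-1 system cannot track it, e_ss → ∞.
The unbounded component dominates.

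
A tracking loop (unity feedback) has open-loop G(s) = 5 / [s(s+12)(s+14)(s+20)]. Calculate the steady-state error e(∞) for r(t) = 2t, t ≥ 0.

G(s) has one factor of s in the denominator, so the system is type 1.
K_v = lim_{s→0} s·G(s) = 5 / (12·14·20) = 1/672.
e_ss = 2/K_v = 2/(1/672) = 1344.

1344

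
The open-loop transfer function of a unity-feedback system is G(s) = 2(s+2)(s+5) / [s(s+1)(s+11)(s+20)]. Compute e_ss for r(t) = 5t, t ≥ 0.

55

One free integrator in G(s): this is a type 1 system.
K_v = lim_{s→0} s·G(s) = 2·2·5 / (1·11·20) = 1/11.
e_ss = 5/K_v = 5/(1/11) = 55.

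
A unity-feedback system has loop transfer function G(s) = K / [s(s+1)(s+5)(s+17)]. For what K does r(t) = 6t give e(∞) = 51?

10

System type = 1 (one pole at s=0).
K_v = lim_{s→0} s·G(s) = K / (1·5·17) = (1/85)·K.
e_ss = 6/K_v = 51 ⇒ K_v = 2/17 ⇒ K = (2/17)/(1/85) = 10.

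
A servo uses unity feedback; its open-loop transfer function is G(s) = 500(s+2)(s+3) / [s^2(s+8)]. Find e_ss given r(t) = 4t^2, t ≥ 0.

System type = 2 (two poles at s=0).
K_a = lim_{s→0} s^2·G(s) = 500·2·3 / (8) = 375.
r(t) = 4t^2 gives R(s) = 8/s^3.
e_ss = 8/K_a = 8/375.

8/375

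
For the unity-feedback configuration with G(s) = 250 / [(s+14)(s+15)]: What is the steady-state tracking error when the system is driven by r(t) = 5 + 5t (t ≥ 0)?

infinity

System type = 0 (no poles at s=0). Treating each term separately:
  • 5: e_ss = 5/(1+K_p) with K_p=25/21 → 105/46.
  • 5t: a type-0 system cannot track it, e_ss → ∞.
The unbounded component dominates.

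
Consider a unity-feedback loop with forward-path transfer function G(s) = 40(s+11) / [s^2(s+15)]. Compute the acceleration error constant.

The open loop has two poles at the origin → type 2 system.
K_a = lim_{s→0} s^2·G(s) = 40·11 / (15) = 88/3.

88/3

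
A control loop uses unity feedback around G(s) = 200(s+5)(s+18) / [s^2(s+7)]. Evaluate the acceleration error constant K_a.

Two free integrators in G(s): this is a type 2 system.
K_a = lim_{s→0} s^2·G(s) = 200·5·18 / (7) = 18000/7.

18000/7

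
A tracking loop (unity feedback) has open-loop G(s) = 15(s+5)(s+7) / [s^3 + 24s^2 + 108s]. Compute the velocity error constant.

Lowest-order denominator term is 108s, so the open loop has 1 pole at the origin → type 1 system.
K_v = lim_{s→0} s·G(s) = 15·5·7 / 108 = 175/36.

175/36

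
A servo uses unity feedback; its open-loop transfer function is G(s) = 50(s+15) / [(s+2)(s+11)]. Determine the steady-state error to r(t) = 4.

22/193

System type = 0 (no poles at s=0).
K_p = lim_{s→0} G(s) = 50·15 / (2·11) = 375/11.
e_ss = 4/(1 + K_p) = 4/(386/11) = 22/193.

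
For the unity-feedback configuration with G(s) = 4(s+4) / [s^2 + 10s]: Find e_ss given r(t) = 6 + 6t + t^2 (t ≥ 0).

infinity

The denominator has no term below 10s — 1 pole at s=0, type 1. Taking each input component in turn:
  • 6: tracked with zero error.
  • 6t: e_ss = 6/K_v with K_v=1.6 → 3.75.
  • t^2: a type-1 system cannot track it, e_ss → ∞.
The unbounded component dominates.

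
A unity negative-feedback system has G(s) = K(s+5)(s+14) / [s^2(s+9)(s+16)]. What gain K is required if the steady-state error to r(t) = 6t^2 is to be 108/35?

8

The open loop has two poles at the origin → type 2 system.
K_a = lim_{s→0} s^2·G(s) = K·5·14 / (9·16) = (35/72)·K.
e_ss = 12/K_a = 108/35 ⇒ K_a = 35/9 ⇒ K = (35/9)/(35/72) = 8.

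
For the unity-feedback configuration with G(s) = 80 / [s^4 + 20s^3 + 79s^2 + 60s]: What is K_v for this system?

4/3

Factoring s from the denominator leaves a polynomial with constant term 60, so the system is type 1.
K_v = lim_{s→0} s·G(s) = 80 / 60 = 4/3.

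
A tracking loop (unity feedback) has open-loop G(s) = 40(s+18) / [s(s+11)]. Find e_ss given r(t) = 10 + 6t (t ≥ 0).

11/120

System type = 1 (one pole at s=0). Treating each term separately:
  • 10: tracked with zero error.
  • 6t: e_ss = 6/K_v with K_v=720/11 → 11/120.
Total e_ss = 11/120.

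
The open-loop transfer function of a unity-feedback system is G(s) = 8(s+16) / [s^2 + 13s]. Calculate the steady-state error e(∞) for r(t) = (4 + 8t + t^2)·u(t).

The denominator has no term below 13s — 1 pole at s=0, type 1. Treating each term separately:
  • 4: tracked with zero error.
  • 8t: e_ss = 8/K_v with K_v=128/13 → 0.8125.
  • t^2: a type-1 system cannot track it, e_ss → ∞.
The unbounded component dominates.

infinity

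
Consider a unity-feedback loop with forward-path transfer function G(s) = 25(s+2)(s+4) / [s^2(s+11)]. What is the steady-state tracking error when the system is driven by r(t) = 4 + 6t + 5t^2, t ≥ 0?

G(s) has two factors of s in the denominator, so the system is type 2. Treating each term separately:
  • 4: tracked with zero error.
  • 6t: tracked with zero error.
  • 5t^2: e_ss = 10/K_a with K_a=200/11 → 0.55.
Total e_ss = 0.55.

0.55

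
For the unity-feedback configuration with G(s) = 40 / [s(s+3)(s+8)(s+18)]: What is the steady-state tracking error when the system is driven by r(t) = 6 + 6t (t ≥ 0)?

64.8

The open loop has one pole at the origin → type 1 system. By superposition:
  • 6: tracked with zero error.
  • 6t: e_ss = 6/K_v with K_v=5/54 → 64.8.
Total e_ss = 64.8.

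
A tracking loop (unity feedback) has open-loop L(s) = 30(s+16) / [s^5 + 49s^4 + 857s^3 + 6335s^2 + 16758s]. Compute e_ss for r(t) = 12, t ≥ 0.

Factoring s from the denominator leaves a polynomial with constant term 16758, so the system is type 1.
K_p = ∞ for a type-1 system; e_ss to a step is zero.

0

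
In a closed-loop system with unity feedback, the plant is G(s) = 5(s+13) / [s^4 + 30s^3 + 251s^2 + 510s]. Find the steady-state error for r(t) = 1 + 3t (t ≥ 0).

306/13

Factoring s from the denominator leaves a polynomial with constant term 510, so the system is type 1. Treating each term separately:
  • 1: tracked with zero error.
  • 3t: e_ss = 3/K_v with K_v=13/102 → 306/13.
Total e_ss = 306/13.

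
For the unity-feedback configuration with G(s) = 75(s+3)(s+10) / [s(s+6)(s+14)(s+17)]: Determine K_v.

G(s) has one factor of s in the denominator, so the system is type 1.
K_v = lim_{s→0} s·G(s) = 75·3·10 / (6·14·17) = 375/238.

375/238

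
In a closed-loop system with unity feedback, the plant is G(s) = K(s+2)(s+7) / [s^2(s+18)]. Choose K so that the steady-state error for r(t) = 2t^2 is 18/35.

10

Two free integrators in G(s): this is a type 2 system.
K_a = lim_{s→0} s^2·G(s) = K·2·7 / (18) = (7/9)·K.
e_ss = 4/K_a = 18/35 ⇒ K_a = 70/9 ⇒ K = (70/9)/(7/9) = 10.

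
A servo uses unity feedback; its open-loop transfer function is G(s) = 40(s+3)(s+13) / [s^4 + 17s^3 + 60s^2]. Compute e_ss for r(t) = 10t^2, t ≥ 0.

The denominator has no term below 60s^2 — 2 poles at s=0, type 2.
K_a = lim_{s→0} s^2·G(s) = 40·3·13 / 60 = 26.
r(t) = 10t^2 gives R(s) = 20/s^3.
e_ss = 20/K_a = 20/26 = 10/13.

10/13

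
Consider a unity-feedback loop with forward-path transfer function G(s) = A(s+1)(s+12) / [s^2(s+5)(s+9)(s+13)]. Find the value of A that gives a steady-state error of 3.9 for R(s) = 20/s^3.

250

G(s) has two factors of s in the denominator, so the system is type 2.
K_a = lim_{s→0} s^2·G(s) = A·1·12 / (5·9·13) = (4/195)·A.
e_ss = 20/K_a = 3.9 ⇒ K_a = 200/39 ⇒ A = (200/39)/(4/195) = 250.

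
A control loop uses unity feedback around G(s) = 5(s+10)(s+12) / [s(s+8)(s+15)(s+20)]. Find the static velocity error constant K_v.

0.25

One free integrator in G(s): this is a type 1 system.
K_v = lim_{s→0} s·G(s) = 5·10·12 / (8·15·20) = 0.25.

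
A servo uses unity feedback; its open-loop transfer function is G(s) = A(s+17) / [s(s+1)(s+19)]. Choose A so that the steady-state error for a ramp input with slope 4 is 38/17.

2

One free integrator in G(s): this is a type 1 system.
K_v = lim_{s→0} s·G(s) = A·17 / (1·19) = (17/19)·A.
e_ss = 4/K_v = 38/17 ⇒ K_v = 34/19 ⇒ A = (34/19)/(17/19) = 2.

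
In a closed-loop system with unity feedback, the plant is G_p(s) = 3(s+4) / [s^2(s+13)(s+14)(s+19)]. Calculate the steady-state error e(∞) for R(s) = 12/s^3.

System type = 2 (two poles at s=0).
K_a = lim_{s→0} s^2·G_p(s) = 3·4 / (13·14·19) = 6/1729.
r(t) = 6t^2 gives R(s) = 12/s^3.
e_ss = 12/K_a = 12/(6/1729) = 3458.

3458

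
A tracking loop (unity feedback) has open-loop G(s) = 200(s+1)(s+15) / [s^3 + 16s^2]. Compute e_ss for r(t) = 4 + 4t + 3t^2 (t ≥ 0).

0.032

Factoring s^2 from the denominator leaves a polynomial with constant term 16, so the system is type 2. Taking each input component in turn:
  • 4: tracked with zero error.
  • 4t: tracked with zero error.
  • 3t^2: e_ss = 6/K_a with K_a=187.5 → 0.032.
Total e_ss = 0.032.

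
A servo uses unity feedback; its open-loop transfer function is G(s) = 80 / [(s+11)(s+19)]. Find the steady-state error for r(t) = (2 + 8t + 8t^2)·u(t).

infinity

G(s) has no factors of s in the denominator, so the system is type 0. Treating each term separately:
  • 2: e_ss = 2/(1+K_p) with K_p=80/209 → 418/289.
  • 8t: a type-0 system cannot track it, e_ss → ∞.
  • 8t^2: a type-0 system cannot track it, e_ss → ∞.
The unbounded component dominates.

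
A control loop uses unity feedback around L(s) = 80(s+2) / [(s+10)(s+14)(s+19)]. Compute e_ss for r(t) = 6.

266/47

No free integrators in L(s): this is a type 0 system.
K_p = lim_{s→0} L(s) = 80·2 / (10·14·19) = 8/133.
e_ss = 6/(1 + K_p) = 6/(141/133) = 266/47.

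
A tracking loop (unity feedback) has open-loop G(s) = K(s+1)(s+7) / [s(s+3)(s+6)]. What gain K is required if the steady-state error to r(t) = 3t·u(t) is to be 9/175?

150

One free integrator in G(s): this is a type 1 system.
K_v = lim_{s→0} s·G(s) = K·1·7 / (3·6) = (7/18)·K.
e_ss = 3/K_v = 9/175 ⇒ K_v = 175/3 ⇒ K = (175/3)/(7/18) = 150.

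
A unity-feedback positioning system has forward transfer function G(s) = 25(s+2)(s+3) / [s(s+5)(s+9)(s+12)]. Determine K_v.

5/18

One free integrator in G(s): this is a type 1 system.
K_v = lim_{s→0} s·G(s) = 25·2·3 / (5·9·12) = 5/18.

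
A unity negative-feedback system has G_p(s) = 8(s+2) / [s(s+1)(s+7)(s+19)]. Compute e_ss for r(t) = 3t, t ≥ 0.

One free integrator in G_p(s): this is a type 1 system.
K_v = lim_{s→0} s·G_p(s) = 8·2 / (1·7·19) = 16/133.
e_ss = 3/K_v = 3/(16/133) = 24.9375.

24.9375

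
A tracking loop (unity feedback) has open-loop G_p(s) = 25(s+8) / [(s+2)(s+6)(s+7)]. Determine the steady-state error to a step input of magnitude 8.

G_p(s) has no factors of s in the denominator, so the system is type 0.
K_p = lim_{s→0} G_p(s) = 25·8 / (2·6·7) = 50/21.
e_ss = 8/(1 + K_p) = 8/(71/21) = 168/71.

168/71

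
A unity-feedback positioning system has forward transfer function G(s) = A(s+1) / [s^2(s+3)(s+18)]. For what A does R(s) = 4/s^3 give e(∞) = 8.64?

25

The open loop has two poles at the origin → type 2 system.
K_a = lim_{s→0} s^2·G(s) = A·1 / (3·18) = (1/54)·A.
e_ss = 4/K_a = 8.64 ⇒ K_a = 25/54 ⇒ A = (25/54)/(1/54) = 25.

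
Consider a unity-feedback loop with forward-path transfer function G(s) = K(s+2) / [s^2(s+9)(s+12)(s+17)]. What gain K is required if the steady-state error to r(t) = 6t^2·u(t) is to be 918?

12

The open loop has two poles at the origin → type 2 system.
K_a = lim_{s→0} s^2·G(s) = K·2 / (9·12·17) = (1/918)·K.
e_ss = 12/K_a = 918 ⇒ K_a = 2/153 ⇒ K = (2/153)/(1/918) = 12.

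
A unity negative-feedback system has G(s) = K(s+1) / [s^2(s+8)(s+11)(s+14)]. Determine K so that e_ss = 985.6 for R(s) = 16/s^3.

20

System type = 2 (two poles at s=0).
K_a = lim_{s→0} s^2·G(s) = K·1 / (8·11·14) = (1/1232)·K.
e_ss = 16/K_a = 985.6 ⇒ K_a = 5/308 ⇒ K = (5/308)/(1/1232) = 20.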